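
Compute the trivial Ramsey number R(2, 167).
R(2, 167) = 167

R(2, k) = k for all k ≥ 2: in a 2-colouring of K_k, either some edge is red (a red K_2) or all edges are blue (a blue K_k). And K_{166} coloured all-blue has no blue K_167, so R(2, 167) > 166. Hence R(2, 167) = 167.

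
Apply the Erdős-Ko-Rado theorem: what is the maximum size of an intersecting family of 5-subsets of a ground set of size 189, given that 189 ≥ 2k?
max |F| = C(188, 4) = 50404915

The Erdős-Ko-Rado theorem states: for n ≥ 2k, an intersecting family of k-subsets of an n-element set has size at most C(n − 1, k − 1), with equality for 'star' families {A ⊆ [n] : |A| = k, i ∈ A} (fix an element i). For n = 189, k = 5: C(188, 4) = 50404915.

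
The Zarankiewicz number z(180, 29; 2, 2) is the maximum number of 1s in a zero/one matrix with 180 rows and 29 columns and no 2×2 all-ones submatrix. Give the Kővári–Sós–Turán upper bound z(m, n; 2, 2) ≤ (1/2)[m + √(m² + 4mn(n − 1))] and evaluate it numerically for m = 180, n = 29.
z(180, 29; 2, 2) ≤ (1/2)[180 + √(180² + 4·180·29·28)] = (1/2)[180 + √617040] = 482.7595

Kővári–Sós–Turán: let r_1, ..., r_180 be the row sums and z = Σ r_i the total number of 1s. Each pair of columns can share at most one row with both entries 1 (else a 2×2 all-ones block appears), so Σ_i C(r_i, 2) ≤ C(29, 2) = 406. By convexity Σ_i C(r_i, 2) ≥ 180·C(z/180, 2) = z(z − 180)/(2·180), giving z² − 180z − 180·29·28 ≤ 0 and hence z ≤ (1/2)[180 + √(32400 + 4·146160)] = (1/2)[180 + √617040] ≈ (1/2)(180 + 785.5189) = 482.7595.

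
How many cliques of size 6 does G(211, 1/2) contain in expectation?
E[# K_6] = C(211, 6) · (1/2)^C(6, 2) = 114081819852 / 2^15 = 28520454963/8192 ≈ 3481500.849976

For each 6-subset S of vertices (there are C(211, 6) = 114081819852 such S), let X_S = 1 if S induces a K_6 (all C(6, 2) = 15 edges present). Then P(X_S = 1) = (1/2)^15 = 1/32768. By linearity of expectation, E[# K_6] = C(211, 6) · (1/2)^15 = 114081819852 / 32768 = 28520454963/8192 ≈ 3481500.849976.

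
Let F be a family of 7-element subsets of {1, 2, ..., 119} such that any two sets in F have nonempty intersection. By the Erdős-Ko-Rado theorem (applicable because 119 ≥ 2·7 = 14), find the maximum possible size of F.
max |F| = C(118, 6) = 3295144749

The Erdős-Ko-Rado theorem states: for n ≥ 2k, an intersecting family of k-subsets of an n-element set has size at most C(n − 1, k − 1), with equality for 'star' families {A ⊆ [n] : |A| = k, i ∈ A} (fix an element i). For n = 119, k = 7: C(118, 6) = 3295144749.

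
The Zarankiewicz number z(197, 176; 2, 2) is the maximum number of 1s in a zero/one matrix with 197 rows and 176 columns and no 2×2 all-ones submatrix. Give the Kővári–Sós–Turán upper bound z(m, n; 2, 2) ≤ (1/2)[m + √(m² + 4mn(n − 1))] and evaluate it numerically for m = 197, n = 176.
z(197, 176; 2, 2) ≤ (1/2)[197 + √(197² + 4·197·176·175)] = (1/2)[197 + √24309209] = 2563.7185

Kővári–Sós–Turán: let r_1, ..., r_197 be the row sums and z = Σ r_i the total number of 1s. Each pair of columns can share at most one row with both entries 1 (else a 2×2 all-ones block appears), so Σ_i C(r_i, 2) ≤ C(176, 2) = 15400. By convexity Σ_i C(r_i, 2) ≥ 197·C(z/197, 2) = z(z − 197)/(2·197), giving z² − 197z − 197·176·175 ≤ 0 and hence z ≤ (1/2)[197 + √(38809 + 4·6067600)] = (1/2)[197 + √24309209] ≈ (1/2)(197 + 4930.437) = 2563.7185.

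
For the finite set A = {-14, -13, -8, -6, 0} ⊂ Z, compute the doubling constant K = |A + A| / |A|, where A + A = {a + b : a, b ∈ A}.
K = |A + A| / |A| = 14/5

Enumerate A + A = {a + b : a, b ∈ A}. With |A| = 5, there are |A|^2 = 25 ordered sum pairs; collecting distinct values, A + A = {-28, -27, -26, -22, -21, -20, -19, -16, -14, -13, -12, -8, -6, 0}, so |A + A| = 14. Thus K = 14/5. For comparison, the minimum possible |A + A| over all 5-element sets is 2·5 − 1 = 9 (so min K = 9/5), attained only by arithmetic progressions.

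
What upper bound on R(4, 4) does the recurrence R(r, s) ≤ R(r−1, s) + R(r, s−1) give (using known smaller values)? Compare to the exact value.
R(4, 4) ≤ R(3, 4) + R(4, 3) = 9 + 9 = 18; exact value R(4, 4) = 18.

The Erdős–Szekeres recurrence R(r, s) ≤ R(r−1, s) + R(r, s−1) applied to (r, s) = (4, 4) gives
  R(4, 4) ≤ R(3, 4) + R(4, 3) = 9 + 9 = 18.
(Recall R(2, k) = k and R is symmetric.) Here the recurrence bound is tight: a matching lower-bound construction on K_{17} shows R(4, 4) > 17, so R(4, 4) = 18 exactly.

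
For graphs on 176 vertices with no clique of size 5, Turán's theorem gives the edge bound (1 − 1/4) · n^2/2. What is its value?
Turán density bound = (3/4) · 176^2/2 = 11616

Turán's theorem: ex(n, K_{r+1}) is achieved by the complete r-partite Turán graph T(n, r) with parts as balanced as possible, and is at most (1 − 1/r) · n^2/2. For r = 4, n = 176: the density bound is (3/4) · 30976/2 = 11616. Since 4 ∣ 176, the Turán graph T(176, 4) has parts of equal size 44, and its edge count e(T(176, 4)) = 11616 attains the density bound exactly.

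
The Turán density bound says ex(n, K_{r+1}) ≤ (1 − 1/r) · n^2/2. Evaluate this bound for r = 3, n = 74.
Turán density bound = (2/3) · 74^2/2 = 5476/3 ≈ 1825.3333

Turán's theorem: ex(n, K_{r+1}) is achieved by the complete r-partite Turán graph T(n, r) with parts as balanced as possible, and is at most (1 − 1/r) · n^2/2. For r = 3, n = 74: the density bound is (2/3) · 5476/2 = 5476/3 ≈ 1825.3333. The integer-valued extremum is e(T(74, 3)) = 1825, which is strictly less than the density bound 5476/3 since 3 ∤ 74 (the parts of T(74, 3) cannot all be equal).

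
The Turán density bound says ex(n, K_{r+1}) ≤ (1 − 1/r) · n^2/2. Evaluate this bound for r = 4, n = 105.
Turán density bound = (3/4) · 105^2/2 = 33075/8 ≈ 4134.375

Turán's theorem: ex(n, K_{r+1}) is achieved by the complete r-partite Turán graph T(n, r) with parts as balanced as possible, and is at most (1 − 1/r) · n^2/2. For r = 4, n = 105: the density bound is (3/4) · 11025/2 = 33075/8 ≈ 4134.375. The integer-valued extremum is e(T(105, 4)) = 4134, which is strictly less than the density bound 33075/8 since 4 ∤ 105 (the parts of T(105, 4) cannot all be equal).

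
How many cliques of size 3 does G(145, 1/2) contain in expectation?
E[# K_3] = C(145, 3) · (1/2)^C(3, 2) = 497640 / 2^3 = 62205

For each 3-subset S of vertices (there are C(145, 3) = 497640 such S), let X_S = 1 if S induces a K_3 (all C(3, 2) = 3 edges present). Then P(X_S = 1) = (1/2)^3 = 1/8. By linearity of expectation, E[# K_3] = C(145, 3) · (1/2)^3 = 497640 / 8 = 62205.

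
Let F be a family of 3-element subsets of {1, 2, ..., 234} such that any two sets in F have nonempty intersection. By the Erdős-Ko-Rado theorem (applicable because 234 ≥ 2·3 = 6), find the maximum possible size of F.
max |F| = C(233, 2) = 27028

Erdős-Ko-Rado (1961): when n ≥ 2k, max |F| = C(n−1, k−1). The bound is attained by the star {A : i ∈ A} for any fixed i ∈ [n]. Here C(234−1, 3−1) = C(233, 2) = 27028.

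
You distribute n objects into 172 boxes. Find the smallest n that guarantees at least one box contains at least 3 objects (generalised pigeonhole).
n = (3 − 1)·172 + 1 = 345

By the generalised pigeonhole principle, to guarantee some box contains ≥ r objects we need more than (r − 1) · k objects total. Threshold: n = (r − 1) · k + 1. With r = 3 and k = 172: n = 2 · 172 + 1 = 344 + 1 = 345. For n = 344 = 2 · 172, we can put exactly 2 objects in every box, avoiding 3 in any single one — so 345 is tight.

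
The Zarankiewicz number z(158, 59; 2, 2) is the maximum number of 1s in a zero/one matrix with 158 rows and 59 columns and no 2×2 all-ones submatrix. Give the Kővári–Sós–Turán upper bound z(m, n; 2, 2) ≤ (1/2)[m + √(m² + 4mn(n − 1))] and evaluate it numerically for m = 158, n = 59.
z(158, 59; 2, 2) ≤ (1/2)[158 + √(158² + 4·158·59·58)] = (1/2)[158 + √2187668] = 818.5384

Kővári–Sós–Turán: let r_1, ..., r_158 be the row sums and z = Σ r_i the total number of 1s. Each pair of columns can share at most one row with both entries 1 (else a 2×2 all-ones block appears), so Σ_i C(r_i, 2) ≤ C(59, 2) = 1711. By convexity Σ_i C(r_i, 2) ≥ 158·C(z/158, 2) = z(z − 158)/(2·158), giving z² − 158z − 158·59·58 ≤ 0 and hence z ≤ (1/2)[158 + √(24964 + 4·540676)] = (1/2)[158 + √2187668] ≈ (1/2)(158 + 1479.0767) = 818.5384.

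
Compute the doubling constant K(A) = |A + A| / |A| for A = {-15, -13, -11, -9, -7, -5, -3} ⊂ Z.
K = |A + A| / |A| = 13/7

Enumerate A + A = {a + b : a, b ∈ A}. With |A| = 7, there are |A|^2 = 49 ordered sum pairs; collecting distinct values, A + A = {-30, -28, -26, -24, -22, -20, -18, -16, -14, -12, -10, -8, -6}, so |A + A| = 13. Thus K = 13/7. Here |A + A| = 2|A| − 1 = 13, the minimum possible — so K = 13/7 is minimal, which holds iff A is an arithmetic progression.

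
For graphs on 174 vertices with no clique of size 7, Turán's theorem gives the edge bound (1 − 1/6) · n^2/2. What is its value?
Turán density bound = (5/6) · 174^2/2 = 12615

Turán's theorem: ex(n, K_{r+1}) is achieved by the complete r-partite Turán graph T(n, r) with parts as balanced as possible, and is at most (1 − 1/r) · n^2/2. For r = 6, n = 174: the density bound is (5/6) · 30276/2 = 12615. Since 6 ∣ 174, the Turán graph T(174, 6) has parts of equal size 29, and its edge count e(T(174, 6)) = 12615 attains the density bound exactly.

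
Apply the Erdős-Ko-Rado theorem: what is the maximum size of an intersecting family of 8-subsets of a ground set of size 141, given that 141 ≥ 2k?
max |F| = C(140, 7) = 179593009560

Erdős-Ko-Rado (1961): when n ≥ 2k, max |F| = C(n−1, k−1). The bound is attained by the star {A : i ∈ A} for any fixed i ∈ [n]. Here C(141−1, 8−1) = C(140, 7) = 179593009560.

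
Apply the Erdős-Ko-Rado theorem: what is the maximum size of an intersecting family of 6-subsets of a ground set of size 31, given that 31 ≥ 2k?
max |F| = C(30, 5) = 142506

The Erdős-Ko-Rado theorem states: for n ≥ 2k, an intersecting family of k-subsets of an n-element set has size at most C(n − 1, k − 1), with equality for 'star' families {A ⊆ [n] : |A| = k, i ∈ A} (fix an element i). For n = 31, k = 6: C(30, 5) = 142506.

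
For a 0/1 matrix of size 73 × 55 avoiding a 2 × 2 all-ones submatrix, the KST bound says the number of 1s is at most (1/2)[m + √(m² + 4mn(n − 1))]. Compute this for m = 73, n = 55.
z(73, 55; 2, 2) ≤ (1/2)[73 + √(73² + 4·73·55·54)] = (1/2)[73 + √872569] = 503.557

Kővári–Sós–Turán: let r_1, ..., r_73 be the row sums and z = Σ r_i the total number of 1s. Each pair of columns can share at most one row with both entries 1 (else a 2×2 all-ones block appears), so Σ_i C(r_i, 2) ≤ C(55, 2) = 1485. By convexity Σ_i C(r_i, 2) ≥ 73·C(z/73, 2) = z(z − 73)/(2·73), giving z² − 73z − 73·55·54 ≤ 0 and hence z ≤ (1/2)[73 + √(5329 + 4·216810)] = (1/2)[73 + √872569] ≈ (1/2)(73 + 934.114) = 503.557.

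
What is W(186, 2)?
W(186, 2) = 186 + 1 = 187

A 2-term AP is any pair of integers, so a monochromatic 2-AP exists iff some colour is used at least twice. With 186 colours, the colouring i ↦ i on {1, ..., 186} uses each colour once, avoiding any monochromatic pair, so W(186, 2) > 186. For {1, ..., 187}, pigeonhole forces two integers of the same colour, which form a monochromatic 2-AP. Hence W(186, 2) = 187.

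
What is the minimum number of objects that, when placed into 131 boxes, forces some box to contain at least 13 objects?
n = (13 − 1)·131 + 1 = 1573

By the generalised pigeonhole principle, to guarantee some box contains ≥ r objects we need more than (r − 1) · k objects total. Threshold: n = (r − 1) · k + 1. With r = 13 and k = 131: n = 12 · 131 + 1 = 1572 + 1 = 1573. For n = 1572 = 12 · 131, we can put exactly 12 objects in every box, avoiding 13 in any single one — so 1573 is tight.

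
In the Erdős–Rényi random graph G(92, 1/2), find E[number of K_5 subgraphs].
E[# K_5] = C(92, 5) · (1/2)^C(5, 2) = 49177128 / 2^10 = 6147141/128 = 48024.5390625

For each 5-subset S of vertices (there are C(92, 5) = 49177128 such S), let X_S = 1 if S induces a K_5 (all C(5, 2) = 10 edges present). Then P(X_S = 1) = (1/2)^10 = 1/1024. By linearity of expectation, E[# K_5] = C(92, 5) · (1/2)^10 = 49177128 / 1024 = 6147141/128 = 48024.5390625.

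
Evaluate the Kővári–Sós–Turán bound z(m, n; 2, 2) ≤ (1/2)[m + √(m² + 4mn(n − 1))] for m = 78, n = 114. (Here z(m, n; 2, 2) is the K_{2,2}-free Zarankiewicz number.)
z(78, 114; 2, 2) ≤ (1/2)[78 + √(78² + 4·78·114·113)] = (1/2)[78 + √4025268] = 1042.1535

Kővári–Sós–Turán: let r_1, ..., r_78 be the row sums and z = Σ r_i the total number of 1s. Each pair of columns can share at most one row with both entries 1 (else a 2×2 all-ones block appears), so Σ_i C(r_i, 2) ≤ C(114, 2) = 6441. By convexity Σ_i C(r_i, 2) ≥ 78·C(z/78, 2) = z(z − 78)/(2·78), giving z² − 78z − 78·114·113 ≤ 0 and hence z ≤ (1/2)[78 + √(6084 + 4·1004796)] = (1/2)[78 + √4025268] ≈ (1/2)(78 + 2006.3071) = 1042.1535.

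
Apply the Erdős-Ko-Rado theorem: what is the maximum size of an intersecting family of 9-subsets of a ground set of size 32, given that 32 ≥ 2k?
max |F| = C(31, 8) = 7888725

The Erdős-Ko-Rado theorem states: for n ≥ 2k, an intersecting family of k-subsets of an n-element set has size at most C(n − 1, k − 1), with equality for 'star' families {A ⊆ [n] : |A| = k, i ∈ A} (fix an element i). For n = 32, k = 9: C(31, 8) = 7888725.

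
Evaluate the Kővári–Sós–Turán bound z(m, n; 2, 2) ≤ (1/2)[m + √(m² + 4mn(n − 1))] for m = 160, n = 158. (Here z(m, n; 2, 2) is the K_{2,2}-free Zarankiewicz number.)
z(160, 158; 2, 2) ≤ (1/2)[160 + √(160² + 4·160·158·157)] = (1/2)[160 + √15901440] = 2073.8305

Kővári–Sós–Turán: let r_1, ..., r_160 be the row sums and z = Σ r_i the total number of 1s. Each pair of columns can share at most one row with both entries 1 (else a 2×2 all-ones block appears), so Σ_i C(r_i, 2) ≤ C(158, 2) = 12403. By convexity Σ_i C(r_i, 2) ≥ 160·C(z/160, 2) = z(z − 160)/(2·160), giving z² − 160z − 160·158·157 ≤ 0 and hence z ≤ (1/2)[160 + √(25600 + 4·3968960)] = (1/2)[160 + √15901440] ≈ (1/2)(160 + 3987.661) = 2073.8305.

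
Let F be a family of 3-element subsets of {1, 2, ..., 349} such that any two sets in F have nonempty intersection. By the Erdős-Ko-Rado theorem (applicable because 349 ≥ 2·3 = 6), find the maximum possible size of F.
max |F| = C(348, 2) = 60378

Erdős-Ko-Rado (1961): when n ≥ 2k, max |F| = C(n−1, k−1). The bound is attained by the star {A : i ∈ A} for any fixed i ∈ [n]. Here C(349−1, 3−1) = C(348, 2) = 60378.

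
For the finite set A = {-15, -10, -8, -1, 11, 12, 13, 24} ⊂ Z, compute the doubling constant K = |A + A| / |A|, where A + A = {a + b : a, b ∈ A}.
K = |A + A| / |A| = 31/8

Enumerate A + A = {a + b : a, b ∈ A}. With |A| = 8, there are |A|^2 = 64 ordered sum pairs; collecting distinct values, A + A = {-30, -25, -23, -20, -18, -16, -11, -9, -4, -3, -2, 1, 2, 3, 4, 5, 9, 10, 11, 12, 14, 16, 22, 23, 24, 25, 26, 35, 36, 37, 48}, so |A + A| = 31. Thus K = 31/8. For comparison, the minimum possible |A + A| over all 8-element sets is 2·8 − 1 = 15 (so min K = 15/8), attained only by arithmetic progressions.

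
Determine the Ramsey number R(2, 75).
R(2, 75) = 75

R(2, k) = k for all k ≥ 2: in a 2-colouring of K_k, either some edge is red (a red K_2) or all edges are blue (a blue K_k). And K_{74} coloured all-blue has no blue K_75, so R(2, 75) > 74. Hence R(2, 75) = 75.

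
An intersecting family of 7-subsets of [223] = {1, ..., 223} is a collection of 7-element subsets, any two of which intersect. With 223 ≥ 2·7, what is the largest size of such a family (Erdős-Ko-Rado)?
max |F| = C(222, 6) = 155308696543

The Erdős-Ko-Rado theorem states: for n ≥ 2k, an intersecting family of k-subsets of an n-element set has size at most C(n − 1, k − 1), with equality for 'star' families {A ⊆ [n] : |A| = k, i ∈ A} (fix an element i). For n = 223, k = 7: C(222, 6) = 155308696543.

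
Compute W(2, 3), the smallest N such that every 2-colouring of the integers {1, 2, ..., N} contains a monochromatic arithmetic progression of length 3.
W(2, 3) = 9

Lower bound: the 2-colouring RRBBRRBB of {1, ..., 8} (R at positions {1, 2, 5, 6}, B at {3, 4, 7, 8}) contains no monochromatic 3-term AP, so W(2, 3) > 8. Upper bound: a case analysis on any 2-colouring of {1, ..., 9} forces such an AP. Hence W(2, 3) = 9.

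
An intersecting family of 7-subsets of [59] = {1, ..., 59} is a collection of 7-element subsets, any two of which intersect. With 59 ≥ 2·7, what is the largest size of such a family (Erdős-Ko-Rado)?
max |F| = C(58, 6) = 40475358

Erdős-Ko-Rado (1961): when n ≥ 2k, max |F| = C(n−1, k−1). The bound is attained by the star {A : i ∈ A} for any fixed i ∈ [n]. Here C(59−1, 7−1) = C(58, 6) = 40475358.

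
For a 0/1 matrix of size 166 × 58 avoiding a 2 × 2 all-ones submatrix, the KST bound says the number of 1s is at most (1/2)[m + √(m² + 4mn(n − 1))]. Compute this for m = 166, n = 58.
z(166, 58; 2, 2) ≤ (1/2)[166 + √(166² + 4·166·58·57)] = (1/2)[166 + √2222740] = 828.4428

Kővári–Sós–Turán: let r_1, ..., r_166 be the row sums and z = Σ r_i the total number of 1s. Each pair of columns can share at most one row with both entries 1 (else a 2×2 all-ones block appears), so Σ_i C(r_i, 2) ≤ C(58, 2) = 1653. By convexity Σ_i C(r_i, 2) ≥ 166·C(z/166, 2) = z(z − 166)/(2·166), giving z² − 166z − 166·58·57 ≤ 0 and hence z ≤ (1/2)[166 + √(27556 + 4·548796)] = (1/2)[166 + √2222740] ≈ (1/2)(166 + 1490.8856) = 828.4428.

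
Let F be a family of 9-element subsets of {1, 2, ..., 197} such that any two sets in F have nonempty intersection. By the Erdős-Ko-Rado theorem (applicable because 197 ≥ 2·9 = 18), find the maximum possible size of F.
max |F| = C(196, 8) = 46738976651640

The Erdős-Ko-Rado theorem states: for n ≥ 2k, an intersecting family of k-subsets of an n-element set has size at most C(n − 1, k − 1), with equality for 'star' families {A ⊆ [n] : |A| = k, i ∈ A} (fix an element i). For n = 197, k = 9: C(196, 8) = 46738976651640.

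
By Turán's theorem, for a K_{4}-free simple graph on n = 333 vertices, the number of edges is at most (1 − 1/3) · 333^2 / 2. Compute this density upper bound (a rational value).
Turán density bound = (2/3) · 333^2/2 = 36963

Turán's theorem: ex(n, K_{r+1}) is achieved by the complete r-partite Turán graph T(n, r) with parts as balanced as possible, and is at most (1 − 1/r) · n^2/2. For r = 3, n = 333: the density bound is (2/3) · 110889/2 = 36963. Since 3 ∣ 333, the Turán graph T(333, 3) has parts of equal size 111, and its edge count e(T(333, 3)) = 36963 attains the density bound exactly.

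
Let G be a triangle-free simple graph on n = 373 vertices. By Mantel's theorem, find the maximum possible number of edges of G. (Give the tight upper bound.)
ex(373, K_3) = ⌊373^2/4⌋ = 34782

Mantel (1907): a triangle-free graph on n vertices has at most ⌊n^2/4⌋ edges, with equality for the complete bipartite graph K_{⌊n/2⌋, ⌈n/2⌉}. For n = 373: ⌊373^2/4⌋ = ⌊139129/4⌋ = 34782. The extremal graph is K_{186, 187}, which has 186·187 = 34782 edges.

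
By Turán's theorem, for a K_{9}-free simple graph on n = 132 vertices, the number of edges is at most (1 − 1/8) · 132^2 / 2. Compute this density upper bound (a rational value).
Turán density bound = (7/8) · 132^2/2 = 7623

Turán's theorem: ex(n, K_{r+1}) is achieved by the complete r-partite Turán graph T(n, r) with parts as balanced as possible, and is at most (1 − 1/r) · n^2/2. For r = 8, n = 132: the density bound is (7/8) · 17424/2 = 7623. The integer-valued extremum is e(T(132, 8)) = 7622, which is strictly less than the density bound 7623 since 8 ∤ 132 (the parts of T(132, 8) cannot all be equal).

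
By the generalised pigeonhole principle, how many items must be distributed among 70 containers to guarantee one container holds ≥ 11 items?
n = (11 − 1)·70 + 1 = 701

By the generalised pigeonhole principle, to guarantee some box contains ≥ r objects we need more than (r − 1) · k objects total. Threshold: n = (r − 1) · k + 1. With r = 11 and k = 70: n = 10 · 70 + 1 = 700 + 1 = 701. For n = 700 = 10 · 70, we can put exactly 10 objects in every box, avoiding 11 in any single one — so 701 is tight.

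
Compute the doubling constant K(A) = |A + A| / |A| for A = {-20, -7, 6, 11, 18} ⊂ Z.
K = |A + A| / |A| = 14/5

Enumerate A + A = {a + b : a, b ∈ A}. With |A| = 5, there are |A|^2 = 25 ordered sum pairs; collecting distinct values, A + A = {-40, -27, -14, -9, -2, -1, 4, 11, 12, 17, 22, 24, 29, 36}, so |A + A| = 14. Thus K = 14/5. For comparison, the minimum possible |A + A| over all 5-element sets is 2·5 − 1 = 9 (so min K = 9/5), attained only by arithmetic progressions.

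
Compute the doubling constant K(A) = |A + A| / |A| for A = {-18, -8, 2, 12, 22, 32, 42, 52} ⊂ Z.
K = |A + A| / |A| = 15/8

Enumerate A + A = {a + b : a, b ∈ A}. With |A| = 8, there are |A|^2 = 64 ordered sum pairs; collecting distinct values, A + A = {-36, -26, -16, -6, 4, 14, 24, 34, 44, 54, 64, 74, 84, 94, 104}, so |A + A| = 15. Thus K = 15/8. Here |A + A| = 2|A| − 1 = 15, the minimum possible — so K = 15/8 is minimal, which holds iff A is an arithmetic progression.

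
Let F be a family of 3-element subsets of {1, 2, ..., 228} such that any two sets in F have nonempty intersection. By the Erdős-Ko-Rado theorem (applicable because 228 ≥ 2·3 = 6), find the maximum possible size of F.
max |F| = C(227, 2) = 25651

The Erdős-Ko-Rado theorem states: for n ≥ 2k, an intersecting family of k-subsets of an n-element set has size at most C(n − 1, k − 1), with equality for 'star' families {A ⊆ [n] : |A| = k, i ∈ A} (fix an element i). For n = 228, k = 3: C(227, 2) = 25651.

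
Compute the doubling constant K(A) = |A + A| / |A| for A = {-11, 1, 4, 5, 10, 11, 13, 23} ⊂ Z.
K = |A + A| / |A| = 31/8

Enumerate A + A = {a + b : a, b ∈ A}. With |A| = 8, there are |A|^2 = 64 ordered sum pairs; collecting distinct values, A + A = {-22, -10, -7, -6, -1, 0, 2, 5, 6, 8, 9, 10, 11, 12, 14, 15, 16, 17, 18, 20, 21, 22, 23, 24, 26, 27, 28, 33, 34, 36, 46}, so |A + A| = 31. Thus K = 31/8. For comparison, the minimum possible |A + A| over all 8-element sets is 2·8 − 1 = 15 (so min K = 15/8), attained only by arithmetic progressions.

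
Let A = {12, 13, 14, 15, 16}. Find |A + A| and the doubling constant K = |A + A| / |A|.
K = |A + A| / |A| = 9/5

Enumerate A + A = {a + b : a, b ∈ A}. With |A| = 5, there are |A|^2 = 25 ordered sum pairs; collecting distinct values, A + A = {24, 25, 26, 27, 28, 29, 30, 31, 32}, so |A + A| = 9. Thus K = 9/5. Here |A + A| = 2|A| − 1 = 9, the minimum possible — so K = 9/5 is minimal, which holds iff A is an arithmetic progression.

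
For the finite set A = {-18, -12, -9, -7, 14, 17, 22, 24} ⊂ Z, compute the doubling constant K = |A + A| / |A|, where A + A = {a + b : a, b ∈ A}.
K = |A + A| / |A| = 33/8

Enumerate A + A = {a + b : a, b ∈ A}. With |A| = 8, there are |A|^2 = 64 ordered sum pairs; collecting distinct values, A + A = {-36, -30, -27, -25, -24, -21, -19, -18, -16, -14, -4, -1, 2, 4, 5, 6, 7, 8, 10, 12, 13, 15, 17, 28, 31, 34, 36, 38, 39, 41, 44, 46, 48}, so |A + A| = 33. Thus K = 33/8. For comparison, the minimum possible |A + A| over all 8-element sets is 2·8 − 1 = 15 (so min K = 15/8), attained only by arithmetic progressions.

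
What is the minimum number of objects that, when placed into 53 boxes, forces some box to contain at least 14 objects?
n = (14 − 1)·53 + 1 = 690

By the generalised pigeonhole principle, to guarantee some box contains ≥ r objects we need more than (r − 1) · k objects total. Threshold: n = (r − 1) · k + 1. With r = 14 and k = 53: n = 13 · 53 + 1 = 689 + 1 = 690. For n = 689 = 13 · 53, we can put exactly 13 objects in every box, avoiding 14 in any single one — so 690 is tight.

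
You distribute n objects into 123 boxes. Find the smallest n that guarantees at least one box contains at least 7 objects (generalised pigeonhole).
n = (7 − 1)·123 + 1 = 739

By the generalised pigeonhole principle, to guarantee some box contains ≥ r objects we need more than (r − 1) · k objects total. Threshold: n = (r − 1) · k + 1. With r = 7 and k = 123: n = 6 · 123 + 1 = 738 + 1 = 739. For n = 738 = 6 · 123, we can put exactly 6 objects in every box, avoiding 7 in any single one — so 739 is tight.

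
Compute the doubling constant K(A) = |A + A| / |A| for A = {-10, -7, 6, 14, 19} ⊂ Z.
K = |A + A| / |A| = 14/5

Enumerate A + A = {a + b : a, b ∈ A}. With |A| = 5, there are |A|^2 = 25 ordered sum pairs; collecting distinct values, A + A = {-20, -17, -14, -4, -1, 4, 7, 9, 12, 20, 25, 28, 33, 38}, so |A + A| = 14. Thus K = 14/5. For comparison, the minimum possible |A + A| over all 5-element sets is 2·5 − 1 = 9 (so min K = 9/5), attained only by arithmetic progressions.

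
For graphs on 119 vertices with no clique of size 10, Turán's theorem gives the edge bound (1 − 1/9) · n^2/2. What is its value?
Turán density bound = (8/9) · 119^2/2 = 56644/9 ≈ 6293.7778

Turán's theorem: ex(n, K_{r+1}) is achieved by the complete r-partite Turán graph T(n, r) with parts as balanced as possible, and is at most (1 − 1/r) · n^2/2. For r = 9, n = 119: the density bound is (8/9) · 14161/2 = 56644/9 ≈ 6293.7778. The integer-valued extremum is e(T(119, 9)) = 6293, which is strictly less than the density bound 56644/9 since 9 ∤ 119 (the parts of T(119, 9) cannot all be equal).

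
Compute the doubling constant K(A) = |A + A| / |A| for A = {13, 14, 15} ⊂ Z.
K = |A + A| / |A| = 5/3

Enumerate A + A = {a + b : a, b ∈ A}. With |A| = 3, there are |A|^2 = 9 ordered sum pairs; collecting distinct values, A + A = {26, 27, 28, 29, 30}, so |A + A| = 5. Thus K = 5/3. Here |A + A| = 2|A| − 1 = 5, the minimum possible — so K = 5/3 is minimal, which holds iff A is an arithmetic progression.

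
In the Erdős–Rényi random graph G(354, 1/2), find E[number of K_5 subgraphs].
E[# K_5] = C(354, 5) · (1/2)^C(5, 2) = 45031306320 / 2^10 = 2814456645/64 = 43975885.078125

For each 5-subset S of vertices (there are C(354, 5) = 45031306320 such S), let X_S = 1 if S induces a K_5 (all C(5, 2) = 10 edges present). Then P(X_S = 1) = (1/2)^10 = 1/1024. By linearity of expectation, E[# K_5] = C(354, 5) · (1/2)^10 = 45031306320 / 1024 = 2814456645/64 = 43975885.078125.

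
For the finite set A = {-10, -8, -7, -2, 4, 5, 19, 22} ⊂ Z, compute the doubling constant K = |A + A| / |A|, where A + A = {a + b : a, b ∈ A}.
K = |A + A| / |A| = 32/8 = 4

Enumerate A + A = {a + b : a, b ∈ A}. With |A| = 8, there are |A|^2 = 64 ordered sum pairs; collecting distinct values, A + A = {-20, -18, -17, -16, -15, -14, -12, -10, -9, -6, -5, -4, -3, -2, 2, 3, 8, 9, 10, 11, 12, 14, 15, 17, 20, 23, 24, 26, 27, 38, 41, 44}, so |A + A| = 32. Thus K = 32/8 = 4. For comparison, the minimum possible |A + A| over all 8-element sets is 2·8 − 1 = 15 (so min K = 15/8), attained only by arithmetic progressions.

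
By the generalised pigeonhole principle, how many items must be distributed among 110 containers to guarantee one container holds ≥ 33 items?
n = (33 − 1)·110 + 1 = 3521

By the generalised pigeonhole principle, to guarantee some box contains ≥ r objects we need more than (r − 1) · k objects total. Threshold: n = (r − 1) · k + 1. With r = 33 and k = 110: n = 32 · 110 + 1 = 3520 + 1 = 3521. For n = 3520 = 32 · 110, we can put exactly 32 objects in every box, avoiding 33 in any single one — so 3521 is tight.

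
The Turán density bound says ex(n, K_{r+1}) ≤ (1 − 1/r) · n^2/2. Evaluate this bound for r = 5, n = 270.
Turán density bound = (4/5) · 270^2/2 = 29160

Turán's theorem: ex(n, K_{r+1}) is achieved by the complete r-partite Turán graph T(n, r) with parts as balanced as possible, and is at most (1 − 1/r) · n^2/2. For r = 5, n = 270: the density bound is (4/5) · 72900/2 = 29160. Since 5 ∣ 270, the Turán graph T(270, 5) has parts of equal size 54, and its edge count e(T(270, 5)) = 29160 attains the density bound exactly.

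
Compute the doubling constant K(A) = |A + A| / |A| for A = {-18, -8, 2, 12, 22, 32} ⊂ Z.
K = |A + A| / |A| = 11/6

Enumerate A + A = {a + b : a, b ∈ A}. With |A| = 6, there are |A|^2 = 36 ordered sum pairs; collecting distinct values, A + A = {-36, -26, -16, -6, 4, 14, 24, 34, 44, 54, 64}, so |A + A| = 11. Thus K = 11/6. Here |A + A| = 2|A| − 1 = 11, the minimum possible — so K = 11/6 is minimal, which holds iff A is an arithmetic progression.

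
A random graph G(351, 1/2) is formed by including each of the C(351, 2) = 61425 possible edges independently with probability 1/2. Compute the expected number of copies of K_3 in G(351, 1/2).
E[# K_3] = C(351, 3) · (1/2)^C(3, 2) = 7145775 / 2^3 = 893221.875

For each 3-subset S of vertices (there are C(351, 3) = 7145775 such S), let X_S = 1 if S induces a K_3 (all C(3, 2) = 3 edges present). Then P(X_S = 1) = (1/2)^3 = 1/8. By linearity of expectation, E[# K_3] = C(351, 3) · (1/2)^3 = 7145775 / 8 = 893221.875.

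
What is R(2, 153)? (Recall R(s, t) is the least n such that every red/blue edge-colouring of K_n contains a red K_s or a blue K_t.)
R(2, 153) = 153

R(2, k) = k for all k ≥ 2: in a 2-colouring of K_k, either some edge is red (a red K_2) or all edges are blue (a blue K_k). And K_{152} coloured all-blue has no blue K_153, so R(2, 153) > 152. Hence R(2, 153) = 153.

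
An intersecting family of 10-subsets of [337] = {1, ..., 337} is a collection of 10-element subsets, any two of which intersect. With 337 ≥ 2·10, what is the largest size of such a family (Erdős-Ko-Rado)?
max |F| = C(336, 9) = 135008623969930480

Erdős-Ko-Rado (1961): when n ≥ 2k, max |F| = C(n−1, k−1). The bound is attained by the star {A : i ∈ A} for any fixed i ∈ [n]. Here C(337−1, 10−1) = C(336, 9) = 135008623969930480.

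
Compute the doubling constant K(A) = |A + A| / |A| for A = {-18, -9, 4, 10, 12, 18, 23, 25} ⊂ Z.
K = |A + A| / |A| = 32/8 = 4

Enumerate A + A = {a + b : a, b ∈ A}. With |A| = 8, there are |A|^2 = 64 ordered sum pairs; collecting distinct values, A + A = {-36, -27, -18, -14, -8, -6, -5, 0, 1, 3, 5, 7, 8, 9, 14, 16, 20, 22, 24, 27, 28, 29, 30, 33, 35, 36, 37, 41, 43, 46, 48, 50}, so |A + A| = 32. Thus K = 32/8 = 4. For comparison, the minimum possible |A + A| over all 8-element sets is 2·8 − 1 = 15 (so min K = 15/8), attained only by arithmetic progressions.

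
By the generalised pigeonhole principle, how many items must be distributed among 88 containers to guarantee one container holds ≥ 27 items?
n = (27 − 1)·88 + 1 = 2289

By the generalised pigeonhole principle, to guarantee some box contains ≥ r objects we need more than (r − 1) · k objects total. Threshold: n = (r − 1) · k + 1. With r = 27 and k = 88: n = 26 · 88 + 1 = 2288 + 1 = 2289. For n = 2288 = 26 · 88, we can put exactly 26 objects in every box, avoiding 27 in any single one — so 2289 is tight.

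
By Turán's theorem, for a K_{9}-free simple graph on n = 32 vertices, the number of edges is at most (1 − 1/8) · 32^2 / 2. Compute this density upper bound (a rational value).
Turán density bound = (7/8) · 32^2/2 = 448

Turán's theorem: ex(n, K_{r+1}) is achieved by the complete r-partite Turán graph T(n, r) with parts as balanced as possible, and is at most (1 − 1/r) · n^2/2. For r = 8, n = 32: the density bound is (7/8) · 1024/2 = 448. Since 8 ∣ 32, the Turán graph T(32, 8) has parts of equal size 4, and its edge count e(T(32, 8)) = 448 attains the density bound exactly.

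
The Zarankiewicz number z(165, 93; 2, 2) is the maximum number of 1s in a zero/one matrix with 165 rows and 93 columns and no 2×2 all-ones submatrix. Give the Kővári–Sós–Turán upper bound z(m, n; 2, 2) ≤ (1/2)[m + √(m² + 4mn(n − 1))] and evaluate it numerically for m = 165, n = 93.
z(165, 93; 2, 2) ≤ (1/2)[165 + √(165² + 4·165·93·92)] = (1/2)[165 + √5674185] = 1273.5274

Kővári–Sós–Turán: let r_1, ..., r_165 be the row sums and z = Σ r_i the total number of 1s. Each pair of columns can share at most one row with both entries 1 (else a 2×2 all-ones block appears), so Σ_i C(r_i, 2) ≤ C(93, 2) = 4278. By convexity Σ_i C(r_i, 2) ≥ 165·C(z/165, 2) = z(z − 165)/(2·165), giving z² − 165z − 165·93·92 ≤ 0 and hence z ≤ (1/2)[165 + √(27225 + 4·1411740)] = (1/2)[165 + √5674185] ≈ (1/2)(165 + 2382.0548) = 1273.5274.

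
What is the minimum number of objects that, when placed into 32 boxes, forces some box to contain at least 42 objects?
n = (42 − 1)·32 + 1 = 1313

By the generalised pigeonhole principle, to guarantee some box contains ≥ r objects we need more than (r − 1) · k objects total. Threshold: n = (r − 1) · k + 1. With r = 42 and k = 32: n = 41 · 32 + 1 = 1312 + 1 = 1313. For n = 1312 = 41 · 32, we can put exactly 41 objects in every box, avoiding 42 in any single one — so 1313 is tight.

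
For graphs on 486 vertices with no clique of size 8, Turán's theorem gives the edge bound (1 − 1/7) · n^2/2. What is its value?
Turán density bound = (6/7) · 486^2/2 = 708588/7 ≈ 101226.8571

Turán's theorem: ex(n, K_{r+1}) is achieved by the complete r-partite Turán graph T(n, r) with parts as balanced as possible, and is at most (1 − 1/r) · n^2/2. For r = 7, n = 486: the density bound is (6/7) · 236196/2 = 708588/7 ≈ 101226.8571. The integer-valued extremum is e(T(486, 7)) = 101226, which is strictly less than the density bound 708588/7 since 7 ∤ 486 (the parts of T(486, 7) cannot all be equal).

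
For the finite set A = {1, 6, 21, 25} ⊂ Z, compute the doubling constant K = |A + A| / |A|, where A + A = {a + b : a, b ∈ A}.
K = |A + A| / |A| = 10/4 = 5/2

Enumerate A + A = {a + b : a, b ∈ A}. With |A| = 4, there are |A|^2 = 16 ordered sum pairs; collecting distinct values, A + A = {2, 7, 12, 22, 26, 27, 31, 42, 46, 50}, so |A + A| = 10. Thus K = 10/4 = 5/2. For comparison, the minimum possible |A + A| over all 4-element sets is 2·4 − 1 = 7 (so min K = 7/4), attained only by arithmetic progressions.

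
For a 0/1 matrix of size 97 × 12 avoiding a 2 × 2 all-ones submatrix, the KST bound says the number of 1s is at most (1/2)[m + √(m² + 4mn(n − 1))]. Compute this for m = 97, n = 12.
z(97, 12; 2, 2) ≤ (1/2)[97 + √(97² + 4·97·12·11)] = (1/2)[97 + √60625] = 171.6107

Kővári–Sós–Turán: let r_1, ..., r_97 be the row sums and z = Σ r_i the total number of 1s. Each pair of columns can share at most one row with both entries 1 (else a 2×2 all-ones block appears), so Σ_i C(r_i, 2) ≤ C(12, 2) = 66. By convexity Σ_i C(r_i, 2) ≥ 97·C(z/97, 2) = z(z − 97)/(2·97), giving z² − 97z − 97·12·11 ≤ 0 and hence z ≤ (1/2)[97 + √(9409 + 4·12804)] = (1/2)[97 + √60625] ≈ (1/2)(97 + 246.2214) = 171.6107.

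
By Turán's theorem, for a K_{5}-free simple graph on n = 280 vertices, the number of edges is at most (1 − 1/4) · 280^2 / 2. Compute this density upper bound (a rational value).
Turán density bound = (3/4) · 280^2/2 = 29400

Turán's theorem: ex(n, K_{r+1}) is achieved by the complete r-partite Turán graph T(n, r) with parts as balanced as possible, and is at most (1 − 1/r) · n^2/2. For r = 4, n = 280: the density bound is (3/4) · 78400/2 = 29400. Since 4 ∣ 280, the Turán graph T(280, 4) has parts of equal size 70, and its edge count e(T(280, 4)) = 29400 attains the density bound exactly.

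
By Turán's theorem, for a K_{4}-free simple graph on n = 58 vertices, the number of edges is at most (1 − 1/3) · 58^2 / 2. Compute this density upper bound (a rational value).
Turán density bound = (2/3) · 58^2/2 = 3364/3 ≈ 1121.3333

Turán's theorem: ex(n, K_{r+1}) is achieved by the complete r-partite Turán graph T(n, r) with parts as balanced as possible, and is at most (1 − 1/r) · n^2/2. For r = 3, n = 58: the density bound is (2/3) · 3364/2 = 3364/3 ≈ 1121.3333. The integer-valued extremum is e(T(58, 3)) = 1121, which is strictly less than the density bound 3364/3 since 3 ∤ 58 (the parts of T(58, 3) cannot all be equal).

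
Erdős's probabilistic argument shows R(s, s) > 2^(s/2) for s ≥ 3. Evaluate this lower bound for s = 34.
2^(34/2) = 131072; so R(34, 34) > 131072

Colour each edge of K_n uniformly at random with red/blue. The expected number of monochromatic K_34 is C(n, 34) · 2 · 2^(−C(34,2)). If C(n, 34) · 2^(1 − C(34,2)) < 1, then with positive probability no monochromatic K_34 exists, so R(34, 34) > n. The standard estimate C(n, 34) ≤ n^34/34! shows this inequality holds whenever n ≤ 2^(34/2) (since 34! · 2^(C(34,2) − 1) > 2^(34^2/2) ≥ n^34). Hence R(34, 34) > 2^(34/2) = 131072.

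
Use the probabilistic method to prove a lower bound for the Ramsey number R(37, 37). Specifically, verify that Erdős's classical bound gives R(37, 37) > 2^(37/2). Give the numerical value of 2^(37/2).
2^(37/2) = 370727.6001; so R(37, 37) > 370727.6001

Colour each edge of K_n uniformly at random with red/blue. The expected number of monochromatic K_37 is C(n, 37) · 2 · 2^(−C(37,2)). If C(n, 37) · 2^(1 − C(37,2)) < 1, then with positive probability no monochromatic K_37 exists, so R(37, 37) > n. The standard estimate C(n, 37) ≤ n^37/37! shows this inequality holds whenever n ≤ 2^(37/2) (since 37! · 2^(C(37,2) − 1) > 2^(37^2/2) ≥ n^37). Hence R(37, 37) > 2^(37/2) = 370727.6001.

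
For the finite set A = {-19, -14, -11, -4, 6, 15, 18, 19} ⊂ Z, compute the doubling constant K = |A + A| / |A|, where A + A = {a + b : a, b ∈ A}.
K = |A + A| / |A| = 34/8 = 17/4

Enumerate A + A = {a + b : a, b ∈ A}. With |A| = 8, there are |A|^2 = 64 ordered sum pairs; collecting distinct values, A + A = {-38, -33, -30, -28, -25, -23, -22, -18, -15, -13, -8, -5, -4, -1, 0, 1, 2, 4, 5, 7, 8, 11, 12, 14, 15, 21, 24, 25, 30, 33, 34, 36, 37, 38}, so |A + A| = 34. Thus K = 34/8 = 17/4. For comparison, the minimum possible |A + A| over all 8-element sets is 2·8 − 1 = 15 (so min K = 15/8), attained only by arithmetic progressions.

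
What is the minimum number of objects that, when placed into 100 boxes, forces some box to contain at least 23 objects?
n = (23 − 1)·100 + 1 = 2201

By the generalised pigeonhole principle, to guarantee some box contains ≥ r objects we need more than (r − 1) · k objects total. Threshold: n = (r − 1) · k + 1. With r = 23 and k = 100: n = 22 · 100 + 1 = 2200 + 1 = 2201. For n = 2200 = 22 · 100, we can put exactly 22 objects in every box, avoiding 23 in any single one — so 2201 is tight.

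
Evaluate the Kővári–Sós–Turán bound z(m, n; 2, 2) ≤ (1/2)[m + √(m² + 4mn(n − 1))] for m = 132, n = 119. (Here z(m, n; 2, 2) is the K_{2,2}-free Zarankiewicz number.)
z(132, 119; 2, 2) ≤ (1/2)[132 + √(132² + 4·132·119·118)] = (1/2)[132 + √7431600] = 1429.0481

Kővári–Sós–Turán: let r_1, ..., r_132 be the row sums and z = Σ r_i the total number of 1s. Each pair of columns can share at most one row with both entries 1 (else a 2×2 all-ones block appears), so Σ_i C(r_i, 2) ≤ C(119, 2) = 7021. By convexity Σ_i C(r_i, 2) ≥ 132·C(z/132, 2) = z(z − 132)/(2·132), giving z² − 132z − 132·119·118 ≤ 0 and hence z ≤ (1/2)[132 + √(17424 + 4·1853544)] = (1/2)[132 + √7431600] ≈ (1/2)(132 + 2726.0961) = 1429.0481.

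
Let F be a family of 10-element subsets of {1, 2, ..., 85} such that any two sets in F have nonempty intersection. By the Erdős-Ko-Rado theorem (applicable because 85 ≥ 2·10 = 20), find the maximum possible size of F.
max |F| = C(84, 9) = 368136785016

The Erdős-Ko-Rado theorem states: for n ≥ 2k, an intersecting family of k-subsets of an n-element set has size at most C(n − 1, k − 1), with equality for 'star' families {A ⊆ [n] : |A| = k, i ∈ A} (fix an element i). For n = 85, k = 10: C(84, 9) = 368136785016.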